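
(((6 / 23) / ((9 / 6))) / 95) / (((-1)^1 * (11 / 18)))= -72 / 24035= -0.00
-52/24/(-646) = 13/3876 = 0.00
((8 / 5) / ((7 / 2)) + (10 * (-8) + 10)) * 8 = -19472 / 35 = -556.34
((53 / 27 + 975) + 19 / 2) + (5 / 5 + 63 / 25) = 1336477 / 1350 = 989.98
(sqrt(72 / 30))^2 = 2.40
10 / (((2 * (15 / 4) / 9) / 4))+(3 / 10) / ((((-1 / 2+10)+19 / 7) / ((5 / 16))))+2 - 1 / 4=45379 / 912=49.76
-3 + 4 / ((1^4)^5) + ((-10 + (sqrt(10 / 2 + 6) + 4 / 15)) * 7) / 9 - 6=-1697 / 135 + 7 * sqrt(11) / 9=-9.99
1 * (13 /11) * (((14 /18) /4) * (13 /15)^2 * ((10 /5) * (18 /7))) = 2197 /2475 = 0.89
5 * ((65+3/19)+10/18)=56185/171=328.57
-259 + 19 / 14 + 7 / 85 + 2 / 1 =-304117 / 1190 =-255.56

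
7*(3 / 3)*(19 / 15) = 133 / 15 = 8.87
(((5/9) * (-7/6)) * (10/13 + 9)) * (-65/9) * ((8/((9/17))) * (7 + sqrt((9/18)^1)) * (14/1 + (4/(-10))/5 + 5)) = 14296898 * sqrt(2)/2187 + 200156572/2187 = 100766.09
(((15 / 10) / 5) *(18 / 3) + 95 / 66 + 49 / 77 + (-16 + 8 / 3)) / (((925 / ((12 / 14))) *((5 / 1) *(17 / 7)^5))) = -7493521 / 361176124375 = -0.00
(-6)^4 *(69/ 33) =29808/ 11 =2709.82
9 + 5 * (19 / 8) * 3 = 357 / 8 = 44.62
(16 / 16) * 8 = 8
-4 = -4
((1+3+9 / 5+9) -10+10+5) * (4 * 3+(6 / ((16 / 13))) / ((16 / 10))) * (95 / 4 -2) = 8294319 / 1280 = 6479.94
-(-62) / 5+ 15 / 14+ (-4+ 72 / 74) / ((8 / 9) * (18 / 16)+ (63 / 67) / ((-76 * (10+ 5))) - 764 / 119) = 596809888909 / 42538675410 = 14.03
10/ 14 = 5/ 7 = 0.71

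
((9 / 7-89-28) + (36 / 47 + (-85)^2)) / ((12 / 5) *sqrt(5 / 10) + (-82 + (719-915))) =-8128744325 / 317818606-35088105 *sqrt(2) / 317818606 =-25.73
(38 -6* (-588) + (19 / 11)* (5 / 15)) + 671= 4237.58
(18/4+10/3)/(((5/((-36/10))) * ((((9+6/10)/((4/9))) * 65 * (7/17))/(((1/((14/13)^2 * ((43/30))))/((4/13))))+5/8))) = -68952/3622715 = -0.02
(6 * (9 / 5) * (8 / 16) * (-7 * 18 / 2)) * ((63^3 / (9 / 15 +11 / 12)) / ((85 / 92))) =-67080608784 / 1105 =-60706433.29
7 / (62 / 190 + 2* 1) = 665 / 221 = 3.01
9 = 9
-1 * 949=-949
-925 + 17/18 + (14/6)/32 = -923.98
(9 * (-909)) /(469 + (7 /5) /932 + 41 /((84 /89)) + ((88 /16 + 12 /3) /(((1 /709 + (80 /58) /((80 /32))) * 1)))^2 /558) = -19260813524452484040 /1207704586378744123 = -15.95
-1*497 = -497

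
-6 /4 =-3 /2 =-1.50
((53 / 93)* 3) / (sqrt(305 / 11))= 53* sqrt(3355) / 9455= 0.32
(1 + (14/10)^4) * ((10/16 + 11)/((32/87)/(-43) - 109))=-0.52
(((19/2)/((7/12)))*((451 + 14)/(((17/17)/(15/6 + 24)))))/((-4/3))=-4214295/28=-150510.54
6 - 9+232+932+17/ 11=12788/ 11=1162.55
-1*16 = -16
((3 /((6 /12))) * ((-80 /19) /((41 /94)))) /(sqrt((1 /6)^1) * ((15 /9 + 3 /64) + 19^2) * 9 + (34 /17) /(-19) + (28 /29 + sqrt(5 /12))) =-502456320 /(1445824 * sqrt(15) + 7462656 + 4719779493 * sqrt(6)) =-0.04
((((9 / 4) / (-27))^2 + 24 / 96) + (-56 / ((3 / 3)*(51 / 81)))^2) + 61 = 331754005 / 41616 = 7971.79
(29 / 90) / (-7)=-29 / 630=-0.05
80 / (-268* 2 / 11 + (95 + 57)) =0.77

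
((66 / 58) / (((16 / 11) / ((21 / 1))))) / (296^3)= 7623 / 12033531904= 0.00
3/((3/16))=16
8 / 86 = 4 / 43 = 0.09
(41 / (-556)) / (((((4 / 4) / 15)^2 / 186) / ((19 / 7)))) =-16300575 / 1946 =-8376.45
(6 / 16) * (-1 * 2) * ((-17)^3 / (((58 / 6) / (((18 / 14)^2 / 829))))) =3581577 / 4712036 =0.76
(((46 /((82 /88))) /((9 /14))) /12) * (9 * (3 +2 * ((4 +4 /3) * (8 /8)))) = 7084 /9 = 787.11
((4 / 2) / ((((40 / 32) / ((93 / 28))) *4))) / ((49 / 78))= 3627 / 1715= 2.11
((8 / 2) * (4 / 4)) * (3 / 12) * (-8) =-8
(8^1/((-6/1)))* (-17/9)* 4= 272/27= 10.07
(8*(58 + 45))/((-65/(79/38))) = -32548/1235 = -26.35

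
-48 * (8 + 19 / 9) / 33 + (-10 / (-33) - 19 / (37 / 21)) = -92263 / 3663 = -25.19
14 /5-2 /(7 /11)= -12 /35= -0.34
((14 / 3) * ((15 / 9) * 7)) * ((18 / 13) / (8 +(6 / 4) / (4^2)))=4480 / 481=9.31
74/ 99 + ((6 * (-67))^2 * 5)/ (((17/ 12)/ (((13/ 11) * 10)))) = 11344602058/ 1683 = 6740702.35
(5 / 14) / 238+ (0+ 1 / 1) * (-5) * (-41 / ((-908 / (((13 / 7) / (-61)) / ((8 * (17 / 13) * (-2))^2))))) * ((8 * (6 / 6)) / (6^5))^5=261424272342086791207735 / 174213135088766635559878656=0.00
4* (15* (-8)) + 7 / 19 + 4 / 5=-45489 / 95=-478.83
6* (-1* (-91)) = 546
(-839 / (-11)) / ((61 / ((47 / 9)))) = 39433 / 6039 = 6.53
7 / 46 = 0.15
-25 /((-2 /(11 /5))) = 27.50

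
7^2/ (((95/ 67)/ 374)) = 1227842/ 95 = 12924.65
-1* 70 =-70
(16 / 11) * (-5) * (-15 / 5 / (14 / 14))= 240 / 11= 21.82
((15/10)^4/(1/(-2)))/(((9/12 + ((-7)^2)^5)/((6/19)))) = -243/21468118981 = -0.00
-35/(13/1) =-35/13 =-2.69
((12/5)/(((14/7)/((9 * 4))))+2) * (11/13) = 2486/65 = 38.25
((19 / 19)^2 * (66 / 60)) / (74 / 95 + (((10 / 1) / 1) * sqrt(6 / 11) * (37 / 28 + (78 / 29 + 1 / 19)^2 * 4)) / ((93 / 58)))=-3648250204250421 / 89070482298967749038 + 166769190663596675 * sqrt(66) / 178140964597935498076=0.01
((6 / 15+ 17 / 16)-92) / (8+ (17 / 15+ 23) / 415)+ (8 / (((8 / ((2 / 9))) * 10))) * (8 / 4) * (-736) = -1587204499 / 36116640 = -43.95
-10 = -10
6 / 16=3 / 8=0.38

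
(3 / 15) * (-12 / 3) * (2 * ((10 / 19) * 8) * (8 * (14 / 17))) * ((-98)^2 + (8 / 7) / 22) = -1514520576 / 3553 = -426265.29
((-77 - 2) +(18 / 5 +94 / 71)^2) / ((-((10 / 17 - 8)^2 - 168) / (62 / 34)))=-0.88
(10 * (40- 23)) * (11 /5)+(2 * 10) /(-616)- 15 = 55281 /154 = 358.97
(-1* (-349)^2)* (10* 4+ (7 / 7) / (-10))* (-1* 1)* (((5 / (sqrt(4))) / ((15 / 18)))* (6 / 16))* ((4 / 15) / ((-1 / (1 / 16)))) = -91122.37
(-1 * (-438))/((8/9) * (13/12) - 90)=-5913/1202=-4.92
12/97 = 0.12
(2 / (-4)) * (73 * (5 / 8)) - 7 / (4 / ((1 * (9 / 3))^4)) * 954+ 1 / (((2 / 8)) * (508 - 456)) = -28132465 / 208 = -135252.24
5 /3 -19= -52 /3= -17.33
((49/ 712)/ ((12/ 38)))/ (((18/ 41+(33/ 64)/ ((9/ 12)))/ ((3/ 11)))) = 38171/ 723481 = 0.05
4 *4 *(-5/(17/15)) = -70.59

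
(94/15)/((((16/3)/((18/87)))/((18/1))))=1269/290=4.38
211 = 211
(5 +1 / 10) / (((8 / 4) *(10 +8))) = 0.14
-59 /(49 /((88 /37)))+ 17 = 25629 /1813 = 14.14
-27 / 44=-0.61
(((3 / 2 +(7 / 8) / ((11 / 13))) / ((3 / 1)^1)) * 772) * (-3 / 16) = -43039 / 352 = -122.27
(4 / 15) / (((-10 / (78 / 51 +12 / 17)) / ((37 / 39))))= -2812 / 49725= -0.06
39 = 39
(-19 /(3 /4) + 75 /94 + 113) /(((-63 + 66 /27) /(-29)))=2170389 /51230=42.37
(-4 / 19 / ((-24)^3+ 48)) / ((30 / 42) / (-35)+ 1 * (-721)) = -7 / 330264840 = -0.00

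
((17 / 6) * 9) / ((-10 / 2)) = -51 / 10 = -5.10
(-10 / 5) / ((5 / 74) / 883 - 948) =130684 / 61944211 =0.00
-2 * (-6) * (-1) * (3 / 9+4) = -52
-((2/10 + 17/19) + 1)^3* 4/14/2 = -7880599/6001625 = -1.31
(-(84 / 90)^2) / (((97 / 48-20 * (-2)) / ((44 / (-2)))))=68992 / 151275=0.46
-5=-5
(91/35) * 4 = 52/5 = 10.40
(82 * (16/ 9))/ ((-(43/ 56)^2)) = -247.25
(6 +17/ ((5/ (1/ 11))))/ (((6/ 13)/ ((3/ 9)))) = 4511/ 990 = 4.56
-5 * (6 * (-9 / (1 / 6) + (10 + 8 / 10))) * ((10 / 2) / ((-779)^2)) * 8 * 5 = 259200 / 606841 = 0.43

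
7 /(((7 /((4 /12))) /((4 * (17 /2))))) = 34 /3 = 11.33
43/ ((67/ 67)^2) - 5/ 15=128/ 3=42.67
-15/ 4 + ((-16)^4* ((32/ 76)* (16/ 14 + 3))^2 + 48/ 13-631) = 182844837993/ 919828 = 198781.55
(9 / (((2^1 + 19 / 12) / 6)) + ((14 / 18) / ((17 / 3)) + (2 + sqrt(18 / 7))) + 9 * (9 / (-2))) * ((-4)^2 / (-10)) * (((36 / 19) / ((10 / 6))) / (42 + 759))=86032 / 1626475-288 * sqrt(14) / 295925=0.05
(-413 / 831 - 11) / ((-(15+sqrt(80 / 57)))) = 544578 / 706073 - 38216 * sqrt(285) / 10591095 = 0.71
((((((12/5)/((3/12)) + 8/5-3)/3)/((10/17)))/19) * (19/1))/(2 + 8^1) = 697/1500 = 0.46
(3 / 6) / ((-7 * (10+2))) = -1 / 168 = -0.01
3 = 3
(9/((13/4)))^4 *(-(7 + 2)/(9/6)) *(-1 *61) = 614739456/28561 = 21523.74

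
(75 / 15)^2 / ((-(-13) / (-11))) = -275 / 13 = -21.15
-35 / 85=-7 / 17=-0.41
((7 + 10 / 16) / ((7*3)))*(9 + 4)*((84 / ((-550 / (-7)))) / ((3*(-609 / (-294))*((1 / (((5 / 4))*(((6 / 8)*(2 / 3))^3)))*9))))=38857 / 2756160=0.01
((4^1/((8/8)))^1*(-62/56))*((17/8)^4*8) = -2589151/3584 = -722.42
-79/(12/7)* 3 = -553/4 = -138.25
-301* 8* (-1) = 2408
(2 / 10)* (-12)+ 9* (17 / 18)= 6.10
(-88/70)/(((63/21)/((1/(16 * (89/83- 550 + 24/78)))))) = 11869/248623620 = 0.00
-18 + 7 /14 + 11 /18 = -152 /9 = -16.89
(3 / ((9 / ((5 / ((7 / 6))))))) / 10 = 1 / 7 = 0.14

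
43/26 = 1.65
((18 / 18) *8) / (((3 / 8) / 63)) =1344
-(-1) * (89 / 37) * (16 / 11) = 1424 / 407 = 3.50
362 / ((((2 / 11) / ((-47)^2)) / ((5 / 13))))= 1691584.23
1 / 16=0.06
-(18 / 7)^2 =-324 / 49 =-6.61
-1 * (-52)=52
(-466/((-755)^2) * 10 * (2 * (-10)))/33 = 3728/752433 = 0.00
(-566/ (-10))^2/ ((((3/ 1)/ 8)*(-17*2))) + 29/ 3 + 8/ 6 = -306331/ 1275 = -240.26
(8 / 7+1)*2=30 / 7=4.29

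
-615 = -615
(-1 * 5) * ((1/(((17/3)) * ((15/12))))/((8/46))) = -4.06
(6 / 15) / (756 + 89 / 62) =124 / 234805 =0.00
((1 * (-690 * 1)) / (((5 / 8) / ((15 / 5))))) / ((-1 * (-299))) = -11.08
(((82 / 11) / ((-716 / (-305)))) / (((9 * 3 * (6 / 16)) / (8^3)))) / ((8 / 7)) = 22408960 / 159489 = 140.50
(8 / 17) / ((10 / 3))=12 / 85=0.14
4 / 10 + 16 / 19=118 / 95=1.24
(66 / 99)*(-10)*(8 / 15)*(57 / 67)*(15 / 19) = -160 / 67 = -2.39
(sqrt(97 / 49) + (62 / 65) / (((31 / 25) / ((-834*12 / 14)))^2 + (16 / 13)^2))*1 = 2522781612000 / 4006410518041 + sqrt(97) / 7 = 2.04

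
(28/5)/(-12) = -7/15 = -0.47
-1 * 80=-80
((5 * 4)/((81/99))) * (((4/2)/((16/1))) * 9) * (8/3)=73.33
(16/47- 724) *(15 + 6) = -714252/47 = -15196.85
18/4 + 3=15/2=7.50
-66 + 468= 402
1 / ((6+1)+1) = 0.12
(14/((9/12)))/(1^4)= 56/3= 18.67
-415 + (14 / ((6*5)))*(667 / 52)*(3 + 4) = -291017 / 780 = -373.10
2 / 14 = 1 / 7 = 0.14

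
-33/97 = -0.34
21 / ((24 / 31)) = 27.12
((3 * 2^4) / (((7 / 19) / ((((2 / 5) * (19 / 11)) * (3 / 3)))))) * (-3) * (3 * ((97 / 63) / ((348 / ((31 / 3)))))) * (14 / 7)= -17368432 / 234465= -74.08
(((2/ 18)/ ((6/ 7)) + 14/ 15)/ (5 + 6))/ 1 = 287/ 2970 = 0.10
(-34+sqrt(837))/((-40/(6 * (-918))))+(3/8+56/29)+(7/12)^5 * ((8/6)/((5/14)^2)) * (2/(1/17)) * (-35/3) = -50328054217/10147680+4131 * sqrt(93)/10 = -975.77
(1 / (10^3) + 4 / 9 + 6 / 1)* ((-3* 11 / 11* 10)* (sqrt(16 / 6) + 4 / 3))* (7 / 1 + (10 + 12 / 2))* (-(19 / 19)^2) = 1334207 / 225 + 1334207* sqrt(6) / 450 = 13192.31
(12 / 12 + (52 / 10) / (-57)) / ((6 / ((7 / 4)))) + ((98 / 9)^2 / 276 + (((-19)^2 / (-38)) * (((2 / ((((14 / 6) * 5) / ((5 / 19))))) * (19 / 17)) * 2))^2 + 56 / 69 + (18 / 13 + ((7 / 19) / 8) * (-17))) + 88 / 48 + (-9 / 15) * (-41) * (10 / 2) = 127.86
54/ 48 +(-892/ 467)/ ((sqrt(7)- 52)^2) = 1.12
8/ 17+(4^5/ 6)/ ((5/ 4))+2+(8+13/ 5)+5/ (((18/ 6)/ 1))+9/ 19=245067/ 1615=151.74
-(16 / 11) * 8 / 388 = -32 / 1067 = -0.03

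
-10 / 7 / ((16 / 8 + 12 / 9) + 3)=-30 / 133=-0.23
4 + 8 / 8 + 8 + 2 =15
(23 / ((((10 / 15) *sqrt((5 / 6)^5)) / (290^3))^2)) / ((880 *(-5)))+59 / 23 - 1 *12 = -22021272992052991 / 1265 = -17408120942334.38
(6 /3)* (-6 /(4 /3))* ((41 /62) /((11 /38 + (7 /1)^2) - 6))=-7011 /50995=-0.14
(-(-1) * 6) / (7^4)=6 / 2401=0.00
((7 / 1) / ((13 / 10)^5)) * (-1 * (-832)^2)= -2867200000 / 2197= -1305052.34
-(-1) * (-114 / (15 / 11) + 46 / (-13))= -5664 / 65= -87.14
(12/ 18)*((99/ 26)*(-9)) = -297/ 13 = -22.85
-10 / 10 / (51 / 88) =-88 / 51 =-1.73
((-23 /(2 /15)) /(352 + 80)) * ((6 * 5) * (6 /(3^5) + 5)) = -234025 /3888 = -60.19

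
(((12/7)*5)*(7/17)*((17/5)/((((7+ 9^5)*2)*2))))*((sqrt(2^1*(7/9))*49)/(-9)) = -49*sqrt(14)/531504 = -0.00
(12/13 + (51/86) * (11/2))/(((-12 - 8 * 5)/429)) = -308781/8944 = -34.52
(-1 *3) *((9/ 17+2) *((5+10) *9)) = -17415/ 17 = -1024.41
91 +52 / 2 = 117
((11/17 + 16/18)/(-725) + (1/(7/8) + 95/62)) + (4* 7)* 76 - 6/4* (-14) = 20716931597/9628290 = 2151.67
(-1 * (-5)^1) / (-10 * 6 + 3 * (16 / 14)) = -35 / 396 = -0.09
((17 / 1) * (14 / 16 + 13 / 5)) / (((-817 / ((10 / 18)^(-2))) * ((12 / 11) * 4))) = -701811 / 13072000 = -0.05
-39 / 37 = -1.05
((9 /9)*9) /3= 3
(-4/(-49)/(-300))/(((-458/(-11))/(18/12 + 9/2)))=-11/280525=-0.00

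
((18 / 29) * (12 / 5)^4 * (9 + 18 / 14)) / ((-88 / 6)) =-20155392 / 1395625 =-14.44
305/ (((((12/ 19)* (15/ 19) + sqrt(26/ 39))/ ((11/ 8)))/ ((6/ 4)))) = -490517775/ 653768 + 1311680865* sqrt(6)/ 2615072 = 478.33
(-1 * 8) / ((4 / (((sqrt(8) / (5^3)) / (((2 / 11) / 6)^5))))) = -156541572 * sqrt(2) / 125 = -1771065.71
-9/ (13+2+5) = -9/ 20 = -0.45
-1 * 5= -5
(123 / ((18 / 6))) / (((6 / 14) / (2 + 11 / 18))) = 13489 / 54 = 249.80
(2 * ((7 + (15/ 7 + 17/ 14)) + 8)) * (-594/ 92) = -76329/ 322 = -237.05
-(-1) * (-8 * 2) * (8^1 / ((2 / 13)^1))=-832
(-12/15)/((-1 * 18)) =2/45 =0.04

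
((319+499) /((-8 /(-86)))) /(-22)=-17587 /44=-399.70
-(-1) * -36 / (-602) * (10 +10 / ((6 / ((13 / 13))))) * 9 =270 / 43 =6.28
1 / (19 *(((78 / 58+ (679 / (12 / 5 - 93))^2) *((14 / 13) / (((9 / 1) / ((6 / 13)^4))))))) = 245509699097 / 1456649520256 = 0.17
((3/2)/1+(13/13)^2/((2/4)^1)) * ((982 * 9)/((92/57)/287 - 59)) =-506032947/965089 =-524.34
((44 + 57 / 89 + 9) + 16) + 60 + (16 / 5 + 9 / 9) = 59559 / 445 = 133.84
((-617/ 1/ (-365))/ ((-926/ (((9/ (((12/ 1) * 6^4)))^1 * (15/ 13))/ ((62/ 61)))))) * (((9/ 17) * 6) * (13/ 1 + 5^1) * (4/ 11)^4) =-4064796/ 3390225290309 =-0.00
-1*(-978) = 978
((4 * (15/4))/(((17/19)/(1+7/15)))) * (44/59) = 18.34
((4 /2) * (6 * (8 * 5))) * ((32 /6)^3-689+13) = -2264960 /9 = -251662.22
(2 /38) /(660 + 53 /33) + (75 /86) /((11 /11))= 31114863 /35675122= 0.87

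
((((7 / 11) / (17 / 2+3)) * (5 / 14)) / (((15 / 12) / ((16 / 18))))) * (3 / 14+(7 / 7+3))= 0.06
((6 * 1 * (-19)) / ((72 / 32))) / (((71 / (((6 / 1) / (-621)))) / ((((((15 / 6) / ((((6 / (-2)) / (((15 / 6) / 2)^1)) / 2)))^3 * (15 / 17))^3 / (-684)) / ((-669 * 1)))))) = -476837158203125 / 62312159024489889792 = -0.00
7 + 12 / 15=39 / 5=7.80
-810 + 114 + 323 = -373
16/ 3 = 5.33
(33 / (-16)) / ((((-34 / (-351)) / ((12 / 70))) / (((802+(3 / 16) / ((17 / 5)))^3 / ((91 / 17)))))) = -27753538439526503967 / 78884700160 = -351824097.49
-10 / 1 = -10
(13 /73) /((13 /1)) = 1 /73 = 0.01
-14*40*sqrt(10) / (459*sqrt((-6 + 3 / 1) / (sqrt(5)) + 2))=-2800*sqrt(2) / (459*sqrt(10 - 3*sqrt(5)))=-4.75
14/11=1.27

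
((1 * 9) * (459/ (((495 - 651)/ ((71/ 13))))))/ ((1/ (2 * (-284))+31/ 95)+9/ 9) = -109.19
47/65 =0.72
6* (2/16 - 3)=-69/4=-17.25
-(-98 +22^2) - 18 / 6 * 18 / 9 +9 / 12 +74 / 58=-45237 / 116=-389.97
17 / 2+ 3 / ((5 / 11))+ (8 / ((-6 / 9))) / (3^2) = 413 / 30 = 13.77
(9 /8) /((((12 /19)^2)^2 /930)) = 6575.44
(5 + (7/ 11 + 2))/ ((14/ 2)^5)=12/ 26411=0.00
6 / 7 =0.86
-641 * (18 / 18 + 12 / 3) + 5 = -3200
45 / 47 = 0.96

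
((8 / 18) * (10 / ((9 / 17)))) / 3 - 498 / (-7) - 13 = 103661 / 1701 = 60.94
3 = 3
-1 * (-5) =5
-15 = -15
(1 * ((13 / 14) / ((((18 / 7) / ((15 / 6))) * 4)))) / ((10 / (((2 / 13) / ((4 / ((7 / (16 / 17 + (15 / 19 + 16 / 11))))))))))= 24871 / 13037184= 0.00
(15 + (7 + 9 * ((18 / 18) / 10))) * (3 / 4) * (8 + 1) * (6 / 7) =18549 / 140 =132.49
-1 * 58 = -58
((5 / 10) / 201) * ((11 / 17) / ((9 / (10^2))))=550 / 30753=0.02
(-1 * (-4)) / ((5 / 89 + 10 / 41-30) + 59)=3649 / 26729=0.14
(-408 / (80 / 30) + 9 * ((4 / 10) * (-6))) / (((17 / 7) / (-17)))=6111 / 5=1222.20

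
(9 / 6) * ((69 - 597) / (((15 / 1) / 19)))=-5016 / 5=-1003.20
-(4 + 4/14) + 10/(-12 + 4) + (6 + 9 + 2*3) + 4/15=15.73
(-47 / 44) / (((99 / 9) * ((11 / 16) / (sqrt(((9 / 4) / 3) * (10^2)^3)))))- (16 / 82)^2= -94000 * sqrt(3) / 1331- 64 / 1681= -122.36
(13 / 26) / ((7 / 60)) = 30 / 7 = 4.29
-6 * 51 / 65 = -306 / 65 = -4.71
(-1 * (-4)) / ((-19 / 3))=-12 / 19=-0.63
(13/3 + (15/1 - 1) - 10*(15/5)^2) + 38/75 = -1779/25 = -71.16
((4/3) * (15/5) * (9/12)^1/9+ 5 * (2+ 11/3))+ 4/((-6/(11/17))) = 480/17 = 28.24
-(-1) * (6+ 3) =9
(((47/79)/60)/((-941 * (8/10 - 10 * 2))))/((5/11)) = 0.00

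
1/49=0.02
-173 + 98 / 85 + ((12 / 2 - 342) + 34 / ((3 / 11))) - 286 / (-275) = -487229 / 1275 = -382.14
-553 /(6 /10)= -921.67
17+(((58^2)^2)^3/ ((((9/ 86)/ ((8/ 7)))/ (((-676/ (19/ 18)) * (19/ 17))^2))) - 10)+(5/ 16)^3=67186219057413250620781578853870539/ 8286208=8108198473585655902046096000.00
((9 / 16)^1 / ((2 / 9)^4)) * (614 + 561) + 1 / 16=69382591 / 256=271025.75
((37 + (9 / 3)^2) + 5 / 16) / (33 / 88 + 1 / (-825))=611325 / 4934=123.90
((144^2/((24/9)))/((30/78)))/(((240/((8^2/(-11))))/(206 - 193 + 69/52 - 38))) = 3190752/275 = 11602.73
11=11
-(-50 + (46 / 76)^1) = 1877 / 38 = 49.39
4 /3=1.33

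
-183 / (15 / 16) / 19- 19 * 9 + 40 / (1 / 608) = 2293179 / 95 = 24138.73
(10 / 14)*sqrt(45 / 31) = 15*sqrt(155) / 217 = 0.86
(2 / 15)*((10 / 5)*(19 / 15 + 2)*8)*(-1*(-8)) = 12544 / 225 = 55.75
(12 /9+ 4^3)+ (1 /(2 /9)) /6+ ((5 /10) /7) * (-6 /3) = 5539 /84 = 65.94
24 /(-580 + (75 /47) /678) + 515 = 3172523597 /6160735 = 514.96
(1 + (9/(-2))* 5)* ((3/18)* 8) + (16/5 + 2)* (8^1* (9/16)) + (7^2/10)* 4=43/3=14.33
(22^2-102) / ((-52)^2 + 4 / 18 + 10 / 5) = 1719 / 12178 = 0.14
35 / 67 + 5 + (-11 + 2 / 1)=-233 / 67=-3.48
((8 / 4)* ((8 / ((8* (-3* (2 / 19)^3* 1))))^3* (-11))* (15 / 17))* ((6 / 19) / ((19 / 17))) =49162945645 / 384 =128028504.28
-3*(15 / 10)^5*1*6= -2187 / 16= -136.69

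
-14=-14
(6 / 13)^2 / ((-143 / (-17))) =612 / 24167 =0.03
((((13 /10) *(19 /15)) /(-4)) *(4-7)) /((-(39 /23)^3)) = -231173 /912600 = -0.25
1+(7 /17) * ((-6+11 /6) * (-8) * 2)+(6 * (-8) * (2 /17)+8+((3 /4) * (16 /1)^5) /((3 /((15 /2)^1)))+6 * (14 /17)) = 1966115.75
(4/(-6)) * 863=-575.33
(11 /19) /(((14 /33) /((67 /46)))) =24321 /12236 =1.99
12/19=0.63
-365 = -365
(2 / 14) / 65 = 1 / 455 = 0.00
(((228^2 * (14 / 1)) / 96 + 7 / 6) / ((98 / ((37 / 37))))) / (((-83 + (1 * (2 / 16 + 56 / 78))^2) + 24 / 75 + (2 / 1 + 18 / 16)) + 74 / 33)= -14497969200 / 14354236771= -1.01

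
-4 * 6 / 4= -6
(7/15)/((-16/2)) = -0.06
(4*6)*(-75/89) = -1800/89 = -20.22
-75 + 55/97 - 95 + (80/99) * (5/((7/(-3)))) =-3835285/22407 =-171.16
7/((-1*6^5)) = -7/7776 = -0.00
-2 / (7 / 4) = -8 / 7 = -1.14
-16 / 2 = -8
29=29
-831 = -831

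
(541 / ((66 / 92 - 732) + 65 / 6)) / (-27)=12443 / 447399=0.03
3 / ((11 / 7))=21 / 11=1.91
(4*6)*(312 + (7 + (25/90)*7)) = 23108/3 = 7702.67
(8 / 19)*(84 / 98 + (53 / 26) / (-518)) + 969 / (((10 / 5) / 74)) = 2293646951 / 63973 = 35853.36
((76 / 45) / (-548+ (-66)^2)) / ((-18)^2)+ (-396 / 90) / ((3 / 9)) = -13.20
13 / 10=1.30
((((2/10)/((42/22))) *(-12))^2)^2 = 3748096/1500625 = 2.50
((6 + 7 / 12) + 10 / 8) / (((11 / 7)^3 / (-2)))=-4.04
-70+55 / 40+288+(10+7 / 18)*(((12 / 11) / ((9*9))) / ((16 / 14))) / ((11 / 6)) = 1564181 / 7128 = 219.44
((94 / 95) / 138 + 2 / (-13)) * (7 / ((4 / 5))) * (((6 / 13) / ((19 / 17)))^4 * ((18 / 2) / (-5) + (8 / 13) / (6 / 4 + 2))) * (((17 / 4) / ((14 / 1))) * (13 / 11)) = 354101753605779 / 16281834182583970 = 0.02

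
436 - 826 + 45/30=-777/2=-388.50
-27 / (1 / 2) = -54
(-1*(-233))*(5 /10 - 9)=-3961 /2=-1980.50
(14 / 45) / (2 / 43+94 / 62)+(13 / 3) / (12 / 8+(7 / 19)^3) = 5968855936 / 1993087305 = 2.99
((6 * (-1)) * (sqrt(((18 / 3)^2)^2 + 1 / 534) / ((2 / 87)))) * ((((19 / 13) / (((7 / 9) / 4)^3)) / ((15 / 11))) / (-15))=47130336 * sqrt(369562710) / 9921275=91322.36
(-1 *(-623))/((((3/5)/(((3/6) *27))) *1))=28035/2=14017.50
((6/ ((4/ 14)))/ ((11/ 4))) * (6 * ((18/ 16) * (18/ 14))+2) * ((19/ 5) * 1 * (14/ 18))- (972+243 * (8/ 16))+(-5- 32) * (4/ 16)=-568747/ 660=-861.74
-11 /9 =-1.22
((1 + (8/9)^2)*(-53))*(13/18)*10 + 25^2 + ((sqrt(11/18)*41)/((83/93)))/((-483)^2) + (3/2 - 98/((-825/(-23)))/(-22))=-258431603/4410450 + 1271*sqrt(22)/38725974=-58.60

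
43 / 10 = 4.30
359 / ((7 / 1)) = 359 / 7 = 51.29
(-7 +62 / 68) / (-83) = 207 / 2822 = 0.07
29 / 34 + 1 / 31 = 933 / 1054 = 0.89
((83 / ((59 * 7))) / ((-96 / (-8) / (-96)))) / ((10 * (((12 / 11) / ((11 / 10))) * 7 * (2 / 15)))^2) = -1215203 / 64758400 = -0.02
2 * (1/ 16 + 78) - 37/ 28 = 154.80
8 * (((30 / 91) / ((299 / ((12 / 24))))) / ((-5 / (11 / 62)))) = -132 / 843479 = -0.00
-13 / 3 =-4.33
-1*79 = -79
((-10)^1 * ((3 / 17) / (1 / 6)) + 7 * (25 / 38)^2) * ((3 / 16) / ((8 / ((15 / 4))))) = -8349525 / 12568576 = -0.66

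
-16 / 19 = -0.84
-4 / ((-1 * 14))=2 / 7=0.29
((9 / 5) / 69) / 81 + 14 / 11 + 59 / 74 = 2.07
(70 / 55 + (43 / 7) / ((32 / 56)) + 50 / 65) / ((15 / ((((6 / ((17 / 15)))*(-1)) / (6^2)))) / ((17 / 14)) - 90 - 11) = -7317 / 105820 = -0.07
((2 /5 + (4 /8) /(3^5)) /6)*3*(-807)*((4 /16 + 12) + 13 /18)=-122733671 /58320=-2104.49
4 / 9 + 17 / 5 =173 / 45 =3.84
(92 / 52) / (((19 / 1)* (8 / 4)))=23 / 494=0.05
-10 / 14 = -5 / 7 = -0.71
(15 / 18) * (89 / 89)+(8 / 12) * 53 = 217 / 6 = 36.17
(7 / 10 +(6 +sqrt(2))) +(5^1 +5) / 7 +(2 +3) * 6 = sqrt(2) +2669 / 70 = 39.54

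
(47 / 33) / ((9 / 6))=94 / 99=0.95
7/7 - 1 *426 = -425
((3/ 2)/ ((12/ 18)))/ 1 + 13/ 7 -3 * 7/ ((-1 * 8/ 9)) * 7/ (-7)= -1093/ 56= -19.52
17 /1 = 17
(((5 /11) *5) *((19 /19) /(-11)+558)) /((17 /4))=36100 /121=298.35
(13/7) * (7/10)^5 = 0.31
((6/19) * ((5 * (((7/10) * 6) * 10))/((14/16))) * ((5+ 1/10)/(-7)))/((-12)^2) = -51/133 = -0.38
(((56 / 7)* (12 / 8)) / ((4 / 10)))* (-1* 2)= -60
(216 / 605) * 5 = 216 / 121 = 1.79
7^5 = 16807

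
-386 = -386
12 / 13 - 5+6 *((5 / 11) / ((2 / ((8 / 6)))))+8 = 5.74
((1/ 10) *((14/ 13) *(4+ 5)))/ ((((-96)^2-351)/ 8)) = 56/ 64025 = 0.00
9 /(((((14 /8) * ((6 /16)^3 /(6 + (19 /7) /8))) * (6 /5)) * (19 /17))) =3862400 /8379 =460.96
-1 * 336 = -336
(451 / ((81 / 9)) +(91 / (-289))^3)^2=2508.00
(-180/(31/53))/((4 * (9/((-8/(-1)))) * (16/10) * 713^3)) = -1325/11236480007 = -0.00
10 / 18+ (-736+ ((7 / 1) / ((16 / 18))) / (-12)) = -211997 / 288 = -736.10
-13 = -13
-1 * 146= -146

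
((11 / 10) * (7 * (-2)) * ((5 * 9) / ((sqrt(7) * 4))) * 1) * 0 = 0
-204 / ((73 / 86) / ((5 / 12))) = -7310 / 73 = -100.14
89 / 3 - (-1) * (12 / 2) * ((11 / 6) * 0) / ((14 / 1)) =29.67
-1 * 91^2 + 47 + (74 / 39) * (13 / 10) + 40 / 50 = -123461 / 15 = -8230.73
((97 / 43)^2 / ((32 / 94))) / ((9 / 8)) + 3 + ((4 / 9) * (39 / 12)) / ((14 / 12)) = 4082927 / 232974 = 17.53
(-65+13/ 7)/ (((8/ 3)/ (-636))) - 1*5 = 105382/ 7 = 15054.57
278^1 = 278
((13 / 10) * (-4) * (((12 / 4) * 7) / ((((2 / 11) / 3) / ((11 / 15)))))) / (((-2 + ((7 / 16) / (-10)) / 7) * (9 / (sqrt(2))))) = 352352 * sqrt(2) / 4815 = 103.49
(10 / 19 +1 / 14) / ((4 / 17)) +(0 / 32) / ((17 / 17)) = 2703 / 1064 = 2.54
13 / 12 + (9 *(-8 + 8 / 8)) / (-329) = 719 / 564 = 1.27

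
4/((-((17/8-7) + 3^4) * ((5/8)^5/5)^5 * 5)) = -1208925819614629174706176/290393829345703125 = -4163056.16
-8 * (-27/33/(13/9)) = 648/143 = 4.53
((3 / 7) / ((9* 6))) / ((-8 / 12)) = -1 / 84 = -0.01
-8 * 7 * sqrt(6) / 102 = -28 * sqrt(6) / 51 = -1.34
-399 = -399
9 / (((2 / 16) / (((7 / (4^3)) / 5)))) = 63 / 40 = 1.58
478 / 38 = 239 / 19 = 12.58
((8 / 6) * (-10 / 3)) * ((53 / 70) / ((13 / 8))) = -1696 / 819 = -2.07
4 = 4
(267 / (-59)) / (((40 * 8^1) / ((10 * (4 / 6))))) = -89 / 944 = -0.09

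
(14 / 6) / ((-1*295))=-7 / 885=-0.01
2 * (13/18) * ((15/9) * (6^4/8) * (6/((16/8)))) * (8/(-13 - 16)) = -9360/29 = -322.76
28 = 28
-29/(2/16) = -232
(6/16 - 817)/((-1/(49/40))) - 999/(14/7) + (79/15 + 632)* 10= 6598591/960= 6873.53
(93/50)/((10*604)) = 93/302000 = 0.00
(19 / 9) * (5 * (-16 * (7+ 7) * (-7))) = 148960 / 9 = 16551.11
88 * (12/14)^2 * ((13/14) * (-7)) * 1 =-20592/49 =-420.24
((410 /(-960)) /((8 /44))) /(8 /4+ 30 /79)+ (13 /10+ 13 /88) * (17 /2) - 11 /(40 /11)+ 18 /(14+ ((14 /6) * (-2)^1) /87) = 1731500423 /180660480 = 9.58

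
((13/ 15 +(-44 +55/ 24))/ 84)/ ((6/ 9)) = -4901/ 6720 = -0.73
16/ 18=8/ 9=0.89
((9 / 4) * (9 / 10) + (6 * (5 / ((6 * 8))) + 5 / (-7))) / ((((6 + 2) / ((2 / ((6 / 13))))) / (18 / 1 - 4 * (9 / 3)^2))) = -10569 / 560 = -18.87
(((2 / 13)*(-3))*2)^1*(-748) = 8976 / 13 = 690.46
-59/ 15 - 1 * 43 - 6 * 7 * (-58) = 35836/ 15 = 2389.07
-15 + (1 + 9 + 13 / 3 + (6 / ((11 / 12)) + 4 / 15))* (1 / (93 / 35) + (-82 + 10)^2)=560660236 / 5115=109610.99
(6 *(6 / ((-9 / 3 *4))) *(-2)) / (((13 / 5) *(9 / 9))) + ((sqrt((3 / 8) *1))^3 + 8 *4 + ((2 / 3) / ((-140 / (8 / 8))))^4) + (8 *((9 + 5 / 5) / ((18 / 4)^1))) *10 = 3 *sqrt(6) / 32 + 5362057260013 / 25282530000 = 212.32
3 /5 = 0.60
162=162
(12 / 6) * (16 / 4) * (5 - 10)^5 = -25000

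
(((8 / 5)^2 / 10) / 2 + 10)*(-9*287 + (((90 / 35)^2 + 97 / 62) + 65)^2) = 16193739508077 / 576840250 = 28073.18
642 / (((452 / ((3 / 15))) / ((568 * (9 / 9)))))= 91164 / 565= 161.35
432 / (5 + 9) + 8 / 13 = 2864 / 91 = 31.47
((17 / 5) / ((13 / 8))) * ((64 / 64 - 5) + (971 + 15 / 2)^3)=127415245837 / 65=1960234551.34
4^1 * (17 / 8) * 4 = 34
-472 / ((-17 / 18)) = 8496 / 17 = 499.76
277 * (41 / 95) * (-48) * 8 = -4361088 / 95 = -45906.19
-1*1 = -1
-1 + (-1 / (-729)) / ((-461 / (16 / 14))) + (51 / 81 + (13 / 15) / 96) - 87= -32882573009 / 376397280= -87.36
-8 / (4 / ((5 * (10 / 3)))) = -100 / 3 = -33.33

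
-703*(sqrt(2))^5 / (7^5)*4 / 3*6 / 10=-11248*sqrt(2) / 84035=-0.19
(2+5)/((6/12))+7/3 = 16.33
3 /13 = 0.23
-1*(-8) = 8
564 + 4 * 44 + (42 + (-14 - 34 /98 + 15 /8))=301655 /392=769.53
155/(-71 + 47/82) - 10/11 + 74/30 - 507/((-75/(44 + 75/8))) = 16639933/46200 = 360.17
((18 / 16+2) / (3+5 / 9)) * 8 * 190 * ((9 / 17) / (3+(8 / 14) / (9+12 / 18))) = 1446375 / 6256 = 231.20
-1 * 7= -7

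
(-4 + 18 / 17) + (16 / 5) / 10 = -1114 / 425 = -2.62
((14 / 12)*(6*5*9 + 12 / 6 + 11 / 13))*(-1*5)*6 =-124145 / 13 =-9549.62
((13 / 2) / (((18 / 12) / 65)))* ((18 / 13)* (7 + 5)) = 4680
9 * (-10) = -90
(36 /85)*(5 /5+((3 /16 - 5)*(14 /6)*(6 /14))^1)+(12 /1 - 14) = -1229 /340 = -3.61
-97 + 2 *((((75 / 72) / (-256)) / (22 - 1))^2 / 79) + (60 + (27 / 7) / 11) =-265092272743717 / 7233205174272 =-36.65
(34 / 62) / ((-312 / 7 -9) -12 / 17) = -2023 / 200229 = -0.01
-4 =-4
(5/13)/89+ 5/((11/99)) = 52070/1157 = 45.00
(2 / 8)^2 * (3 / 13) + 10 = 2083 / 208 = 10.01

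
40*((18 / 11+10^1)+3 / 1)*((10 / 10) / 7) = 920 / 11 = 83.64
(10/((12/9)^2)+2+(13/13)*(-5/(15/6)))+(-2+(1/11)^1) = 3.72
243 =243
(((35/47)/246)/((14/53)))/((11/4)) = 265/63591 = 0.00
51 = 51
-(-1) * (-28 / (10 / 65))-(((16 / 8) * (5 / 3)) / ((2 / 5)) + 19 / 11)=-6338 / 33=-192.06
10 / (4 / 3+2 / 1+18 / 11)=165 / 82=2.01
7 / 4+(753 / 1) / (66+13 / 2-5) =2323 / 180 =12.91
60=60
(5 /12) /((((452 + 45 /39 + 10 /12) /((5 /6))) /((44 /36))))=3575 /3824388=0.00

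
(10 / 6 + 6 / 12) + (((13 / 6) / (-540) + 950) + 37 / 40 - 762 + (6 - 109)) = 71351 / 810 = 88.09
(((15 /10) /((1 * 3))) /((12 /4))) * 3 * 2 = 1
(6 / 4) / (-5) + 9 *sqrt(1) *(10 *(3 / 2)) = 1347 / 10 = 134.70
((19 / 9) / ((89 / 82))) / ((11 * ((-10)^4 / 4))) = 779 / 11013750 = 0.00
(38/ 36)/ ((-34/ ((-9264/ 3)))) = 14668/ 153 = 95.87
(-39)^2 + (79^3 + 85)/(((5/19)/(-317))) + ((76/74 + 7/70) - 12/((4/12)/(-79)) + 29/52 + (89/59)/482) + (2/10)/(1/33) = -81253097795764441/136786780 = -594012797.11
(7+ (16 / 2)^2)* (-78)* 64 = -354432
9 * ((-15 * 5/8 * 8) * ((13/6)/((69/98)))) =-2077.17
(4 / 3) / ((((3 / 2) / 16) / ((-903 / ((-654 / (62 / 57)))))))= 1194368 / 55917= 21.36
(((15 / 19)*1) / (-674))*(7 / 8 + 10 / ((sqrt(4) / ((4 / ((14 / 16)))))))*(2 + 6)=-19935 / 89642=-0.22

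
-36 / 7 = -5.14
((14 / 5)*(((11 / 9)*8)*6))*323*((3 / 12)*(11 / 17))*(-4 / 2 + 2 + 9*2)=772464 / 5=154492.80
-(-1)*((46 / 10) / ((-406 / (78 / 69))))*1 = -13 / 1015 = -0.01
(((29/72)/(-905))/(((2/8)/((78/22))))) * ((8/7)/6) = -754/627165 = -0.00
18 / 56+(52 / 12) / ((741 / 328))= 2.24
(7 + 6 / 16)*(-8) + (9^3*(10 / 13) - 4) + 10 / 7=45427 / 91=499.20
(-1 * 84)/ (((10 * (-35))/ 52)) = 312/ 25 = 12.48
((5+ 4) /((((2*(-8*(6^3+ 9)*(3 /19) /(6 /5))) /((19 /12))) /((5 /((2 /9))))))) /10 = -0.07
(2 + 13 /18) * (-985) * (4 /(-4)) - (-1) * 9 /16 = 2681.95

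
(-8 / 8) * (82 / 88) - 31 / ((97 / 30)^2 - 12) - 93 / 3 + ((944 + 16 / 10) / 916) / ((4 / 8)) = -687448219 / 70078580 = -9.81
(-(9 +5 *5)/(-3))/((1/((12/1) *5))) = 680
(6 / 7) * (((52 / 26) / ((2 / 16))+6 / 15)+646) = 19872 / 35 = 567.77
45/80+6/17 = 249/272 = 0.92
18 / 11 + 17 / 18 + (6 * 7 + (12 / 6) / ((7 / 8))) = 64957 / 1386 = 46.87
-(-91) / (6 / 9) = 273 / 2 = 136.50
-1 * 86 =-86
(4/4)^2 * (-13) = -13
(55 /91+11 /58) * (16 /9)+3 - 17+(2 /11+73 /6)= -41779 /174174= -0.24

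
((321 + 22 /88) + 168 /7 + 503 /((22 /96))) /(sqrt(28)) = 111767 * sqrt(7) /616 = 480.04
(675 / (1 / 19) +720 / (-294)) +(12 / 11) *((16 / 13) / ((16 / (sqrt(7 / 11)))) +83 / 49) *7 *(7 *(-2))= 6813747 / 539 - 1176 *sqrt(77) / 1573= 12634.90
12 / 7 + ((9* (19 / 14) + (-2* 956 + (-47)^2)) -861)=-550.07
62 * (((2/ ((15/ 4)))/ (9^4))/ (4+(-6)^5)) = -124/ 191220345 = -0.00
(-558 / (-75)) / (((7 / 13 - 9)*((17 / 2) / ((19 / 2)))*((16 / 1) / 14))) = -160797 / 187000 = -0.86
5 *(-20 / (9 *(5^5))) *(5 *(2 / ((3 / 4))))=-32 / 675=-0.05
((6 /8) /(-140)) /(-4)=3 /2240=0.00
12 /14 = 6 /7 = 0.86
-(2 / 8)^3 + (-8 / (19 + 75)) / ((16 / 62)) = -1039 / 3008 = -0.35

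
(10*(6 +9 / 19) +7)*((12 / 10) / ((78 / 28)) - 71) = -5062.41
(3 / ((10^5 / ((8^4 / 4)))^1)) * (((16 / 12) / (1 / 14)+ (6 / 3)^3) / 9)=512 / 5625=0.09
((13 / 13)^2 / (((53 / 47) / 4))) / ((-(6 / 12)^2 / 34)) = -25568 / 53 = -482.42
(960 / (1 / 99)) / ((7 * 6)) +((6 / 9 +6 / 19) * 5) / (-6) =2707660 / 1197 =2262.04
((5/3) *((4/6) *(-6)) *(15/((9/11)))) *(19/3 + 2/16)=-42625/54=-789.35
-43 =-43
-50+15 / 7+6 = -293 / 7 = -41.86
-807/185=-4.36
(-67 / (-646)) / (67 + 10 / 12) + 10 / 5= 263123 / 131461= 2.00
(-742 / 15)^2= 550564 / 225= 2446.95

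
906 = 906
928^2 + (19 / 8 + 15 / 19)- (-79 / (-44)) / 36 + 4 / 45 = 861187.20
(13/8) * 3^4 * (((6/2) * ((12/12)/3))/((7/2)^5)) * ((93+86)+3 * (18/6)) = 791856/16807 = 47.11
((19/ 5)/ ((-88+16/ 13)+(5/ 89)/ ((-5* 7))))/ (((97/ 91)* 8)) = -14003171/ 2726697160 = -0.01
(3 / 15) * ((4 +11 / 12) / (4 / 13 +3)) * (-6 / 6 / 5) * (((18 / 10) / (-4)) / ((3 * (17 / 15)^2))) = 6903 / 994160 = 0.01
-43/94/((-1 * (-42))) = -43/3948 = -0.01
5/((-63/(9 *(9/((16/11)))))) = -495/112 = -4.42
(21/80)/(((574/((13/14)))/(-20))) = -39/4592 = -0.01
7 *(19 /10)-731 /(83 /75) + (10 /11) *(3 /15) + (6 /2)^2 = -5825491 /9130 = -638.06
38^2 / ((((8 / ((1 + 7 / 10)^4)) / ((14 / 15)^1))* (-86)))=-211057567 / 12900000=-16.36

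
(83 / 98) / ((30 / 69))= 1.95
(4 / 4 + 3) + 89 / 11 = 133 / 11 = 12.09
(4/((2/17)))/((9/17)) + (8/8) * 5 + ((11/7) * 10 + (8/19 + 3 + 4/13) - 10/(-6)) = 1405655/15561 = 90.33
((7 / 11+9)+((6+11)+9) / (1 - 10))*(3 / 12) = 167 / 99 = 1.69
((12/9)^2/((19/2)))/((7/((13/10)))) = 208/5985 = 0.03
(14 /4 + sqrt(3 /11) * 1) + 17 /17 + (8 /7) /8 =sqrt(33) /11 + 65 /14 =5.17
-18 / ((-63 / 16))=32 / 7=4.57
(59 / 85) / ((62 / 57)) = 0.64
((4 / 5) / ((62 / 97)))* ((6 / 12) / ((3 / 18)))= 582 / 155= 3.75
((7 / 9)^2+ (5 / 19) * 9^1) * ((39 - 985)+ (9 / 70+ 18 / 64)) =-151445723 / 53865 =-2811.58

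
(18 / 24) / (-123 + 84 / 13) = -13 / 2020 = -0.01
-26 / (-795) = 26 / 795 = 0.03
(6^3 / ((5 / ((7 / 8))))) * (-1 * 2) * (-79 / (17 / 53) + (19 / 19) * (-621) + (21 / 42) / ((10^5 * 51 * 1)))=557323199937 / 8500000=65567.44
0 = 0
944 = 944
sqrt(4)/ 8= 1/ 4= 0.25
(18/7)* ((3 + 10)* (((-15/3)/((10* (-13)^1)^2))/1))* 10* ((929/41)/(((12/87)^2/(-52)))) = 7031601/1148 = 6125.09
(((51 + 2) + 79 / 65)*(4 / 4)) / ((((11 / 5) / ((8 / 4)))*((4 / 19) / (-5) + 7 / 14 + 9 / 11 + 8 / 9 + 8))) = 12052080 / 2485639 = 4.85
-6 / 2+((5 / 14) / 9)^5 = -95273905003 / 31757969376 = -3.00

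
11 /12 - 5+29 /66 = -481 /132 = -3.64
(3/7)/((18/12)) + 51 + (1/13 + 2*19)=8132/91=89.36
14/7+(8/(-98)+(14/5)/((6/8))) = 5.65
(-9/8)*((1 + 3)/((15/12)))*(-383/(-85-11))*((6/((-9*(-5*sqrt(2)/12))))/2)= -1149*sqrt(2)/200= -8.12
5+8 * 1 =13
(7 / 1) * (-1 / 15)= -7 / 15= -0.47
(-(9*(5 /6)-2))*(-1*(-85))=-935 /2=-467.50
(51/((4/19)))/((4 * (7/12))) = 2907/28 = 103.82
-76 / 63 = -1.21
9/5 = 1.80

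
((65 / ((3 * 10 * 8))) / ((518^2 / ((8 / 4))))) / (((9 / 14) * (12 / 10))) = 65 / 24839136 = 0.00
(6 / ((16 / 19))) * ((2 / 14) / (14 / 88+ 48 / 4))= 627 / 7490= 0.08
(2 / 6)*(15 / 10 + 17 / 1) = 37 / 6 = 6.17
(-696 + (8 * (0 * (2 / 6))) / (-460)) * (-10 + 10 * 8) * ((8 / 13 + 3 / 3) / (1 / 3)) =-3069360 / 13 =-236104.62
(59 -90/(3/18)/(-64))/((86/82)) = 44239/688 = 64.30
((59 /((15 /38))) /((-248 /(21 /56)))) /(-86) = 1121 /426560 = 0.00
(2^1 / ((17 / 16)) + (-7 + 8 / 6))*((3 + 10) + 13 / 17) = -15054 / 289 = -52.09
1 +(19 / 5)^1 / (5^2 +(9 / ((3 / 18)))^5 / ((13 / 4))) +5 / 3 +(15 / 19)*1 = 1809110528764 / 523448219985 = 3.46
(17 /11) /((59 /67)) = 1139 /649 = 1.76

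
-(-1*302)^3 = 27543608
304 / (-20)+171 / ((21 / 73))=20273 / 35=579.23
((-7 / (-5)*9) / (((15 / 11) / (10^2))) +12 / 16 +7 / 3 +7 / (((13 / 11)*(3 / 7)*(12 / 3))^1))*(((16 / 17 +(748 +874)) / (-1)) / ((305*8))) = -33375623 / 53924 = -618.94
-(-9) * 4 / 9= 4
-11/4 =-2.75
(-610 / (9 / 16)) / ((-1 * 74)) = 4880 / 333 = 14.65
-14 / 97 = -0.14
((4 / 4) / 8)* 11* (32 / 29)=44 / 29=1.52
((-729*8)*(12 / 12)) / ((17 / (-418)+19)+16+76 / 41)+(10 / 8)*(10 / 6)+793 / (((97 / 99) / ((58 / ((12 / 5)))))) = 14248931507131 / 734368764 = 19402.97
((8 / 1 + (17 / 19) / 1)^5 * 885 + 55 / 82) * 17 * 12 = 1020447870746072250 / 101520059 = 10051687132.55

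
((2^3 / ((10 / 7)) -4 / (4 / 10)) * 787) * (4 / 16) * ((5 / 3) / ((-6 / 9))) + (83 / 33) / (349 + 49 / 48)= 1599914139 / 739244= 2164.26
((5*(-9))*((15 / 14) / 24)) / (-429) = 0.00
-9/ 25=-0.36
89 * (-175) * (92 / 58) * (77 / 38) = -27583325 / 551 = -50060.48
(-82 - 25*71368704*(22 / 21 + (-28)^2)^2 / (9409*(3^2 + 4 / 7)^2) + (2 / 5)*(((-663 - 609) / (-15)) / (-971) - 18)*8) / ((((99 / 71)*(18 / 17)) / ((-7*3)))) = 5525486234171387453353363 / 304515050184675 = 18145199164.44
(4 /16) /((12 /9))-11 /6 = -79 /48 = -1.65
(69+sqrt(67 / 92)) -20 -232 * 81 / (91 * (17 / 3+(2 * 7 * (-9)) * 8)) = sqrt(1541) / 46+13464589 / 273637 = 50.06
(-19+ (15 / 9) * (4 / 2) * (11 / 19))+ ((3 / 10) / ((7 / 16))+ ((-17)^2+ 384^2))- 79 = 294560983 / 1995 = 147649.62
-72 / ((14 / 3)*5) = -108 / 35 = -3.09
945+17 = 962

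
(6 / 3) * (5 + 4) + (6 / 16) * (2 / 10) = 723 / 40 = 18.08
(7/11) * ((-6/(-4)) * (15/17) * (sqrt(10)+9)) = 315 * sqrt(10)/374+2835/374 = 10.24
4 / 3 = 1.33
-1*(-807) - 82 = 725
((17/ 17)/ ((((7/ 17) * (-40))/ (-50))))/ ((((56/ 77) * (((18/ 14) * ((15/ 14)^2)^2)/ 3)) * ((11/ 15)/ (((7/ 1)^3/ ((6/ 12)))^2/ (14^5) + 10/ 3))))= 4122517/ 97200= 42.41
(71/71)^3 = 1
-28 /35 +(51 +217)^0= 1 /5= 0.20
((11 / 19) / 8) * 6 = 33 / 76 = 0.43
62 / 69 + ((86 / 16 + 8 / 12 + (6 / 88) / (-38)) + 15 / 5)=47774 / 4807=9.94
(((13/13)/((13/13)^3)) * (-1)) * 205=-205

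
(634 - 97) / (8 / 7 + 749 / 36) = 135324 / 5531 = 24.47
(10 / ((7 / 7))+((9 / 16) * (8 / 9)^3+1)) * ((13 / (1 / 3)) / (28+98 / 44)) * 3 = 263978 / 5985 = 44.11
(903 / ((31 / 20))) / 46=9030 / 713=12.66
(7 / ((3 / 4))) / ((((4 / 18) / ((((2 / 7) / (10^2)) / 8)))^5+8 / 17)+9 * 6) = 0.00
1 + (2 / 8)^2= 17 / 16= 1.06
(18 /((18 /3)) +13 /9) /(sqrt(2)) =20* sqrt(2) /9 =3.14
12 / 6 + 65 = 67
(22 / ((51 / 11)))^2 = 58564 / 2601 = 22.52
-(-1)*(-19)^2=361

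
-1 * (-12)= 12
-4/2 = -2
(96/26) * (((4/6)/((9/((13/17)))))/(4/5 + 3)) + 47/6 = 45863/5814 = 7.89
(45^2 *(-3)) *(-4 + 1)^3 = 164025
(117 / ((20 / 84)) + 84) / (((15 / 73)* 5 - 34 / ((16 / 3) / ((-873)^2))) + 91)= -1680168 / 14186762615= -0.00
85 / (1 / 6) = 510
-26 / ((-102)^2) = -13 / 5202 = -0.00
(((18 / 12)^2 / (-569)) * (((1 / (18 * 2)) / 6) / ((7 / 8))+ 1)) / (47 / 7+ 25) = -95 / 757908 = -0.00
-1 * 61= -61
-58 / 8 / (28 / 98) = -203 / 8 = -25.38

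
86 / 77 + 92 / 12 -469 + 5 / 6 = -70745 / 154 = -459.38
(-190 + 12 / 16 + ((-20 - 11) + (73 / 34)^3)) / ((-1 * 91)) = 8267689 / 3576664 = 2.31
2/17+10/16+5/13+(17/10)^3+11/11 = 777949/110500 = 7.04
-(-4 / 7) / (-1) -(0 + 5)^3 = -879 / 7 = -125.57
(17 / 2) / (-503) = -17 / 1006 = -0.02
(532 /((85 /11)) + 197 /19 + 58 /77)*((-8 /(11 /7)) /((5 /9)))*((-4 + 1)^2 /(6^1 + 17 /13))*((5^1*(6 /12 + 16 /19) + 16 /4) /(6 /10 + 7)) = -1271.88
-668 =-668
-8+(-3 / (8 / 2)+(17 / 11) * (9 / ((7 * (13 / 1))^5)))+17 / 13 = -2043465262227 / 274574143844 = -7.44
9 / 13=0.69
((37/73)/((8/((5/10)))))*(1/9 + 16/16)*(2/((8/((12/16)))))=185/28032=0.01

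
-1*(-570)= 570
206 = 206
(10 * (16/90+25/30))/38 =91/342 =0.27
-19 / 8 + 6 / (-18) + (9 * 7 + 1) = 1471 / 24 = 61.29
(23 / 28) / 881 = 23 / 24668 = 0.00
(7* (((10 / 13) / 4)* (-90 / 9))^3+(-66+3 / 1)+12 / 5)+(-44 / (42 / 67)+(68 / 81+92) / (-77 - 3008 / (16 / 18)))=-3893185550272 / 21556821195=-180.60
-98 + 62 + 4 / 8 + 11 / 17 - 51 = -2919 / 34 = -85.85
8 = 8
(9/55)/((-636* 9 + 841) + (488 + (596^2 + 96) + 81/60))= 36/77202037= 0.00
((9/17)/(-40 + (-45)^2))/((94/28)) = 126/1586015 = 0.00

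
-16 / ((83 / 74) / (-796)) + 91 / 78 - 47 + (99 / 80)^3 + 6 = 1442788036451 / 127488000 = 11317.05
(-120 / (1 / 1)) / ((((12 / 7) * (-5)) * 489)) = 14 / 489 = 0.03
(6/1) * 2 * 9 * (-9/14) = -486/7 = -69.43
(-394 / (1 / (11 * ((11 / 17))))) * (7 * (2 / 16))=-166859 / 68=-2453.81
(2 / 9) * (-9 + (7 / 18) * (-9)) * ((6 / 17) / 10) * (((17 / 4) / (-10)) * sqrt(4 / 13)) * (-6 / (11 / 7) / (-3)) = 7 * sqrt(13) / 858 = 0.03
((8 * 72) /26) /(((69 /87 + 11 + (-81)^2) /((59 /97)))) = 54752 /26706719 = 0.00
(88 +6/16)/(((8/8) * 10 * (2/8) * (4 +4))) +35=6307/160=39.42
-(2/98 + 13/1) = -638/49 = -13.02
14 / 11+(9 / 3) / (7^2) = 719 / 539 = 1.33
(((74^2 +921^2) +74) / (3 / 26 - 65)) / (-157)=22198566 / 264859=83.81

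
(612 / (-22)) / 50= -153 / 275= -0.56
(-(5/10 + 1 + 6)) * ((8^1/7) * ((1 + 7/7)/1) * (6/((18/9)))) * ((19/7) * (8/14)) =-27360/343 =-79.77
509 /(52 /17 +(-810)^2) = 8653 /11153752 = 0.00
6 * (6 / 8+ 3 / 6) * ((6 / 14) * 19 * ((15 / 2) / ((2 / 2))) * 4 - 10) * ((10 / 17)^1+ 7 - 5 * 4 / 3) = 192700 / 119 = 1619.33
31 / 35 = 0.89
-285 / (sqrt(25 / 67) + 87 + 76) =-1037495 / 593366 + 475 * sqrt(67) / 593366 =-1.74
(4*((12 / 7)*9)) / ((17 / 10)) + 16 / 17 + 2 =4670 / 119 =39.24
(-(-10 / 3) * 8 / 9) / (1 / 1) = 80 / 27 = 2.96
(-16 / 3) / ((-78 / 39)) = 8 / 3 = 2.67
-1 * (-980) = 980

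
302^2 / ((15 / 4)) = 364816 / 15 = 24321.07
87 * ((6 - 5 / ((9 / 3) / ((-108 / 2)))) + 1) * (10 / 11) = 84390 / 11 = 7671.82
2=2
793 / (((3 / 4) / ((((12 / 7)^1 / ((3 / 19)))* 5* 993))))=398974160 / 7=56996308.57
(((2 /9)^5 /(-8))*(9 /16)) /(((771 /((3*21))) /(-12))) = 0.00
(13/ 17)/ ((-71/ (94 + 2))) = -1248/ 1207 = -1.03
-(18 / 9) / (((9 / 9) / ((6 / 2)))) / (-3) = 2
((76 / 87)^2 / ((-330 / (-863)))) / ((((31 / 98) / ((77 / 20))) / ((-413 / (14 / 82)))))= -1033970093324 / 17597925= -58755.23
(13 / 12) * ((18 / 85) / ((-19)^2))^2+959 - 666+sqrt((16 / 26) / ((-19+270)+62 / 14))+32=sqrt(81354) / 5811+306009998476 / 941569225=325.05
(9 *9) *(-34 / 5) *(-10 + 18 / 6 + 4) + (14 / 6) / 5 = 24793 / 15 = 1652.87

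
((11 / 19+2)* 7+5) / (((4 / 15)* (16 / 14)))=22995 / 304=75.64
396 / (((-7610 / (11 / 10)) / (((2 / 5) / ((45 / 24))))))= -0.01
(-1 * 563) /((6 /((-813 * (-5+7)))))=152573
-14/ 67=-0.21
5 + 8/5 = 33/5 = 6.60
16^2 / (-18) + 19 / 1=43 / 9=4.78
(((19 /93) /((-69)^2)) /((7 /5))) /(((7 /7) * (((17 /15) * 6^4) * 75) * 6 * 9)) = 19 /3687456050208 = 0.00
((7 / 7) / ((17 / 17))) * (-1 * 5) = -5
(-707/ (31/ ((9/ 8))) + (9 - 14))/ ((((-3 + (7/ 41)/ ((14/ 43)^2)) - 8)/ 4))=4364122/ 334149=13.06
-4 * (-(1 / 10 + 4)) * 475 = 7790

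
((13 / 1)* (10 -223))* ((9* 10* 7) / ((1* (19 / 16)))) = -27911520 / 19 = -1469027.37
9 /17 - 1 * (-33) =570 /17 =33.53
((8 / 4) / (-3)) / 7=-2 / 21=-0.10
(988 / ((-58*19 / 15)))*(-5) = 1950 / 29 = 67.24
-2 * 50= -100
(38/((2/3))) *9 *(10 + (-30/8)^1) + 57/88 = 282207/88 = 3206.90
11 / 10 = 1.10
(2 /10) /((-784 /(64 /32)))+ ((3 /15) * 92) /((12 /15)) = 45079 /1960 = 23.00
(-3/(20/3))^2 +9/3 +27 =12081/400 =30.20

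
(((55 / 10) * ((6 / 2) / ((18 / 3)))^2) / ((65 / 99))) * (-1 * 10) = -1089 / 52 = -20.94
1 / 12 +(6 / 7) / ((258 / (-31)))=-71 / 3612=-0.02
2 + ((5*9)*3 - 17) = 120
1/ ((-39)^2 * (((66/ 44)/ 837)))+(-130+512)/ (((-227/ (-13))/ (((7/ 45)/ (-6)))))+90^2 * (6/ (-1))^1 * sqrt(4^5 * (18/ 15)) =-311040 * sqrt(30) - 1037399/ 5179005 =-1703636.44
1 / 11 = 0.09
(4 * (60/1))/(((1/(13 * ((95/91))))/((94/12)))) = 178600/7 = 25514.29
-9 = -9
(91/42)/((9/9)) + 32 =205/6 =34.17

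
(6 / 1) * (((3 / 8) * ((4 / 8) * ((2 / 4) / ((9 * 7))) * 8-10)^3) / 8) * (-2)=557.16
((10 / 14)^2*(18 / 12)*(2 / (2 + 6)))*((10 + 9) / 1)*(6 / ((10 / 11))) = 9405 / 392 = 23.99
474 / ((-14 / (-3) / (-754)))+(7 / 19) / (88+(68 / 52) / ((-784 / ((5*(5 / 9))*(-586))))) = -42378540995466 / 553354081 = -76584.85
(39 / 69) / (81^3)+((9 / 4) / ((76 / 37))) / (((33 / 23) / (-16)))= -31205681362 / 2554636887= -12.22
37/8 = 4.62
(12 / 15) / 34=2 / 85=0.02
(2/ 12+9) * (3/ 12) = 2.29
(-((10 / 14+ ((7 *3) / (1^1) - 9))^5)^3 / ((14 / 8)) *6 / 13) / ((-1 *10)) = 2089446933731991429451594750188 / 2160140487024065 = 967273631637975.03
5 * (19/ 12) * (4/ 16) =95/ 48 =1.98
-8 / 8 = -1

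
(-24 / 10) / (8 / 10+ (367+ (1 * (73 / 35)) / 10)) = -840 / 128803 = -0.01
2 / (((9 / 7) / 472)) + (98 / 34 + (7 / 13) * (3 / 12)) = 5865475 / 7956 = 737.24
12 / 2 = 6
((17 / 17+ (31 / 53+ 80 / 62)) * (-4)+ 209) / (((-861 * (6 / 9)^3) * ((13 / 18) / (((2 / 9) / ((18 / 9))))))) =-2920419 / 24520132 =-0.12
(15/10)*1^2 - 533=-1063/2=-531.50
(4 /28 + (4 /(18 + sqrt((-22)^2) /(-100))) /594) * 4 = 151276 /264033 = 0.57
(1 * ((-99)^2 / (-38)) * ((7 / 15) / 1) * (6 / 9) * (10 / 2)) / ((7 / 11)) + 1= -11960 / 19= -629.47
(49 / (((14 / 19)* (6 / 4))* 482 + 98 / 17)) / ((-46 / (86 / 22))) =-97223 / 12573088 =-0.01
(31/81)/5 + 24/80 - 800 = -129539/162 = -799.62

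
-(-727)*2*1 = 1454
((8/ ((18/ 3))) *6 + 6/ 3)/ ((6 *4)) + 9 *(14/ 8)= 97/ 6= 16.17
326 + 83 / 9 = 3017 / 9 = 335.22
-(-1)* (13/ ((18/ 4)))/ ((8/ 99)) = 143/ 4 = 35.75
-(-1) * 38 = 38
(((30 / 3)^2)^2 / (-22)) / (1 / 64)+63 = -319307 / 11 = -29027.91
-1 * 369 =-369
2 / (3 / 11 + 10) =22 / 113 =0.19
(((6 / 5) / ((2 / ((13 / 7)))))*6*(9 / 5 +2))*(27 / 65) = 9234 / 875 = 10.55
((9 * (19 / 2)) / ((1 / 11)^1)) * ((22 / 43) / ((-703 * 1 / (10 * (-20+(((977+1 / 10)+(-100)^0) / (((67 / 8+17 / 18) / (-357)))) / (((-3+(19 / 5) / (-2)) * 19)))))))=-33789662280 / 12907783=-2617.77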